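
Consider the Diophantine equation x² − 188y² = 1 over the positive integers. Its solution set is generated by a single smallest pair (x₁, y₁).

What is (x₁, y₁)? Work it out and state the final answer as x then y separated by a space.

4607 336

d=188: √d = [13; 1,2,2,6,2,2,1,26] (ℓ=8, even), read p_7/q_7
step 0: (13, 1)  from 13·(1,0) + (0,1)
step 1: (14, 1)  from 1·(13,1) + (1,0)
step 2: (41, 3)  from 2·(14,1) + (13,1)
…
step 4: (617, 45)  from 6·(96,7) + (41,3)
…
step 6: (3277, 239)  from 2·(1330,97) + (617,45)
step 7: (4607, 336)  from 1·(3277,239) + (1330,97)
(x₁, y₁) = (4607, 336);  4607² − 188·336² = 1 ✓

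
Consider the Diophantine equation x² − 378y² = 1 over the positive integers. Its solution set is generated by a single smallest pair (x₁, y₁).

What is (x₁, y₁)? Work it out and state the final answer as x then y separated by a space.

8749 450

[19; 2,3,1,4,1,3,2,38] for √378; ℓ=8 ⇒ convergent index 7
k=0  a_k=19  p_k/q_k = 19/1
…
k=2  a_k=3  p_k/q_k = 136/7
k=3  a_k=1  p_k/q_k = 175/9
k=4  a_k=4  p_k/q_k = 836/43
k=5  a_k=1  p_k/q_k = 1011/52
k=6  a_k=3  p_k/q_k = 3869/199
k=7  a_k=2  p_k/q_k = 8749/450
→ (8749, 450).  Check: 8749²=76545001, 378·450²=76545000, difference 1.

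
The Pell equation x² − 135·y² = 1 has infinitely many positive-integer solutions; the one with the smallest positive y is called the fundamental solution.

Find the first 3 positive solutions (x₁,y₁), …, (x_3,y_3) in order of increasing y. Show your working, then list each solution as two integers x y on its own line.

d=135: √d = [11; 1,1,1,1,1,1,1,22] (ℓ=8, even), read p_7/q_7
i=0: a=11 ⇒ p=11, q=1
…
i=2: a=1 ⇒ p=23, q=2
i=3: a=1 ⇒ p=35, q=3
i=4: a=1 ⇒ p=58, q=5
i=5: a=1 ⇒ p=93, q=8
i=6: a=1 ⇒ p=151, q=13
i=7: a=1 ⇒ p=244, q=21
→ (244, 21).  Check: 244²=59536, 135·21²=59535, difference 1.
(244+21√135)^2 = 119071 + 10248√135
(244+21√135)^3 = 58106404 + 5001003√135

244 21
119071 10248
58106404 5001003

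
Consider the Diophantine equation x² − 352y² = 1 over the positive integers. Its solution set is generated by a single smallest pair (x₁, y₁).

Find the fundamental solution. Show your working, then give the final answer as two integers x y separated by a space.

77617 4137

√352 → a₀=18, period (1,3,5,9,5,3,1,36); ℓ=8 even so k=7
i=0: a=18 ⇒ p=18, q=1
i=1: a=1 ⇒ p=19, q=1
i=2: a=3 ⇒ p=75, q=4
…
i=6: a=3 ⇒ p=59118, q=3151
i=7: a=1 ⇒ p=77617, q=4137
(x₁, y₁) = (77617, 4137);  77617² − 352·4137² = 1 ✓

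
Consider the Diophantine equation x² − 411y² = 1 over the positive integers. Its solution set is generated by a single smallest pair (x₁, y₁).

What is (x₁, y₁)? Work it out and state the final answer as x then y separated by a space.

[20; 3,1,1,1,19,1,1,1,3,40] for √411; ℓ=10 ⇒ convergent index 9
step 0: (20, 1)  from 20·(1,0) + (0,1)
step 1: (61, 3)  from 3·(20,1) + (1,0)
step 2: (81, 4)  from 1·(61,3) + (20,1)
step 3: (142, 7)  from 1·(81,4) + (61,3)
step 4: (223, 11)  from 1·(142,7) + (81,4)
…
step 6: (4602, 227)  from 1·(4379,216) + (223,11)
…
step 8: (13583, 670)  from 1·(8981,443) + (4602,227)
step 9: (49730, 2453)  from 3·(13583,670) + (8981,443)
fundamental: x₁=49730, y₁=2453  (since 2473072900 − 411·6017209 = 1)

49730 2453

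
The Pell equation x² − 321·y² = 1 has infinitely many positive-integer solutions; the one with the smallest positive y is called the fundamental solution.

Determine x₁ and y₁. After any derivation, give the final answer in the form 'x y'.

215 12

[17; 1,10,1,34] for √321; ℓ=4 ⇒ convergent index 3
step 0: (17, 1)  from 17·(1,0) + (0,1)
…
step 2: (197, 11)  from 10·(18,1) + (17,1)
step 3: (215, 12)  from 1·(197,11) + (18,1)
fundamental: x₁=215, y₁=12  (since 46225 − 321·144 = 1)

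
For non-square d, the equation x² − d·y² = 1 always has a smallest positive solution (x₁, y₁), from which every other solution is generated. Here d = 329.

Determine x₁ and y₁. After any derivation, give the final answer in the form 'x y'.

d=329: √d = [18; 7,4,2,1,1,4,1,1,2,4,7,36] (ℓ=12, even), read p_11/q_11
step 0: (18, 1)  from 18·(1,0) + (0,1)
step 1: (127, 7)  from 7·(18,1) + (1,0)
step 2: (526, 29)  from 4·(127,7) + (18,1)
step 3: (1179, 65)  from 2·(526,29) + (127,7)
step 4: (1705, 94)  from 1·(1179,65) + (526,29)
step 5: (2884, 159)  from 1·(1705,94) + (1179,65)
step 6: (13241, 730)  from 4·(2884,159) + (1705,94)
…
step 8: (29366, 1619)  from 1·(16125,889) + (13241,730)
step 9: (74857, 4127)  from 2·(29366,1619) + (16125,889)
step 10: (328794, 18127)  from 4·(74857,4127) + (29366,1619)
step 11: (2376415, 131016)  from 7·(328794,18127) + (74857,4127)
(x₁, y₁) = (2376415, 131016);  2376415² − 329·131016² = 1 ✓

2376415 131016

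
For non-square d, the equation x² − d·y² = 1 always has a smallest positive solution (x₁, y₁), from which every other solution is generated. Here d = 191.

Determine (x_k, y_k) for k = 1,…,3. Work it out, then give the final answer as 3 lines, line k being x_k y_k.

8994000 650783
161784071999999 11706284604000
2910171887135973018000 210572647456751349217

[13; 1,4,1,1,3,…,4,1,26] for √191; ℓ=16 ⇒ convergent index 15
k=0  a_k=13  p_k/q_k = 13/1
…
k=3  a_k=1  p_k/q_k = 83/6
k=4  a_k=1  p_k/q_k = 152/11
…
k=10  a_k=2  p_k/q_k = 207083/14984
…
k=14  a_k=4  p_k/q_k = 7377553/533821
k=15  a_k=1  p_k/q_k = 8994000/650783
fundamental: x₁=8994000, y₁=650783  (since 80892036000000 − 191·423518513089 = 1)
n=2: (8994000,650783)∘(8994000,650783) = (8994000·8994000+191·650783·650783, 8994000·650783+650783·8994000) = (161784071999999,11706284604000)
n=3: (161784071999999,11706284604000)∘(8994000,650783) = (8994000·161784071999999+191·650783·11706284604000, 8994000·11706284604000+650783·161784071999999) = (2910171887135973018000,210572647456751349217)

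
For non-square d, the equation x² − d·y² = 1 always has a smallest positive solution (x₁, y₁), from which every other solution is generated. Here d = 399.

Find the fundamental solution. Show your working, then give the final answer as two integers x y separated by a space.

20 1

[19; 1,38] for √399; ℓ=2 ⇒ convergent index 1
k=0  a_k=19  p_k/q_k = 19/1
k=1  a_k=1  p_k/q_k = 20/1
(x₁, y₁) = (20, 1);  20² − 399·1² = 1 ✓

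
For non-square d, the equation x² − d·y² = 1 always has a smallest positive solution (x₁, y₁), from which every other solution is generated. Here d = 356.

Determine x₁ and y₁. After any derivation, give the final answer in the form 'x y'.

500001 26500

√356 = [18; 1,6,1,1,2,…,6,1,36, …], period ℓ=14 (even) → k=13
k=0  a_k=18  p_k/q_k = 18/1
…
k=4  a_k=1  p_k/q_k = 283/15
…
k=12  a_k=6  p_k/q_k = 433982/23001
k=13  a_k=1  p_k/q_k = 500001/26500
→ (500001, 26500).  Check: 500001²=250001000001, 356·26500²=250001000000, difference 1.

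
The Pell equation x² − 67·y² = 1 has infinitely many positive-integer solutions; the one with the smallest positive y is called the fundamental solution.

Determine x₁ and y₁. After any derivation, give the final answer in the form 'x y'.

48842 5967

√67 = [8; 5,2,1,1,7,1,1,2,5,16, …], period ℓ=10 (even) → k=9
i=0: a=8 ⇒ p=8, q=1
i=1: a=5 ⇒ p=41, q=5
i=2: a=2 ⇒ p=90, q=11
i=3: a=1 ⇒ p=131, q=16
i=4: a=1 ⇒ p=221, q=27
i=5: a=7 ⇒ p=1678, q=205
i=6: a=1 ⇒ p=1899, q=232
i=7: a=1 ⇒ p=3577, q=437
i=8: a=2 ⇒ p=9053, q=1106
i=9: a=5 ⇒ p=48842, q=5967
→ (48842, 5967).  Check: 48842²=2385540964, 67·5967²=2385540963, difference 1.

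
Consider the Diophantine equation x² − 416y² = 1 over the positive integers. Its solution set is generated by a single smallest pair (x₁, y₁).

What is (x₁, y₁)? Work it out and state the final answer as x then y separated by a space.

5201 255

√416 = [20; 2,1,1,9,1,1,2,40, …], period ℓ=8 (even) → k=7
i=0: a=20 ⇒ p=20, q=1
…
i=2: a=1 ⇒ p=61, q=3
i=3: a=1 ⇒ p=102, q=5
i=4: a=9 ⇒ p=979, q=48
i=5: a=1 ⇒ p=1081, q=53
i=6: a=1 ⇒ p=2060, q=101
i=7: a=2 ⇒ p=5201, q=255
→ (5201, 255).  Check: 5201²=27050401, 416·255²=27050400, difference 1.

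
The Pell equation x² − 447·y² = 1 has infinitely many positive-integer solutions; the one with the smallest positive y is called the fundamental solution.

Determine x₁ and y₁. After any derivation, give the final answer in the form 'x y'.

148 7

√447 → a₀=21, period (7,42); ℓ=2 even so k=1
k=0  a_k=21  p_k/q_k = 21/1
k=1  a_k=7  p_k/q_k = 148/7
(x₁, y₁) = (148, 7);  148² − 447·7² = 1 ✓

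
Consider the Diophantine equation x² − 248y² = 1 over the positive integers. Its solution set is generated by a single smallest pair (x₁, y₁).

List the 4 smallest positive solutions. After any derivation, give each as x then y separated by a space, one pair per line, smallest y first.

63 4
7937 504
999999 63500
125991937 8000496

√248 = [15; 1,2,1,30, …], period ℓ=4 (even) → k=3
a_0=15:  p_0=15·1+0=15,  q_0=15·0+1=1
a_1=1:  p_1=1·15+1=16,  q_1=1·1+0=1
a_2=2:  p_2=2·16+15=47,  q_2=2·1+1=3
a_3=1:  p_3=1·47+16=63,  q_3=1·3+1=4
(x₁, y₁) = (63, 4);  63² − 248·4² = 1 ✓
(x_2, y_2) = (63·63 + 248·4·4, 63·4 + 4·63) = (7937, 504)
(x_3, y_3) = (63·7937 + 248·4·504, 63·504 + 4·7937) = (999999, 63500)
(x_4, y_4) = (63·999999 + 248·4·63500, 63·63500 + 4·999999) = (125991937, 8000496)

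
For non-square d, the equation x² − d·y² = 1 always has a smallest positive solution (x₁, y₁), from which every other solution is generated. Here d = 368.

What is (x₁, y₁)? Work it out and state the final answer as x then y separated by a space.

1151 60

[19; 5,2,5,38] for √368; ℓ=4 ⇒ convergent index 3
a_0=19:  p_0=19·1+0=19,  q_0=19·0+1=1
a_1=5:  p_1=5·19+1=96,  q_1=5·1+0=5
a_2=2:  p_2=2·96+19=211,  q_2=2·5+1=11
a_3=5:  p_3=5·211+96=1151,  q_3=5·11+5=60
(x₁, y₁) = (1151, 60);  1151² − 368·60² = 1 ✓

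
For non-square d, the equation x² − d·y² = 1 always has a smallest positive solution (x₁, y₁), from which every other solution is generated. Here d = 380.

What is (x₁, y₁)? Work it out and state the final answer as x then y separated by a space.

d=380: √d = [19; 2,38] (ℓ=2, even), read p_1/q_1
step 0: (19, 1)  from 19·(1,0) + (0,1)
step 1: (39, 2)  from 2·(19,1) + (1,0)
→ (39, 2).  Check: 39²=1521, 380·2²=1520, difference 1.

39 2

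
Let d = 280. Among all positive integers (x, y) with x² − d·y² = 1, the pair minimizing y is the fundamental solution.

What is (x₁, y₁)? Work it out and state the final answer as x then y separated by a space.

[16; 1,2,1,2,1,32] for √280; ℓ=6 ⇒ convergent index 5
i=0: a=16 ⇒ p=16, q=1
i=1: a=1 ⇒ p=17, q=1
…
i=3: a=1 ⇒ p=67, q=4
i=4: a=2 ⇒ p=184, q=11
i=5: a=1 ⇒ p=251, q=15
fundamental: x₁=251, y₁=15  (since 63001 − 280·225 = 1)

251 15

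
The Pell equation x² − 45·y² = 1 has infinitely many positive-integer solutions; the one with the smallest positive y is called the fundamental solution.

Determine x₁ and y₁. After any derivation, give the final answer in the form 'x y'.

√45 → a₀=6, period (1,2,2,2,1,12); ℓ=6 even so k=5
k=0  a_k=6  p_k/q_k = 6/1
k=1  a_k=1  p_k/q_k = 7/1
k=2  a_k=2  p_k/q_k = 20/3
k=3  a_k=2  p_k/q_k = 47/7
k=4  a_k=2  p_k/q_k = 114/17
k=5  a_k=1  p_k/q_k = 161/24
→ (161, 24).  Check: 161²=25921, 45·24²=25920, difference 1.

161 24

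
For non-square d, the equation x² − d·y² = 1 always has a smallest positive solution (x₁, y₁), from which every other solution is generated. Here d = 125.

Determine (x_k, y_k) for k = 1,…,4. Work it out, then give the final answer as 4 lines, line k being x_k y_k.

930249 83204
1730726404001 154800875592
3220013013190122249 288006719437081612
5990827771012465337616001 535835925499096664087184

d=125: √d = [11; 5,1,1,5,22] (ℓ=5, odd), read p_9/q_9
i=0: a=11 ⇒ p=11, q=1
i=1: a=5 ⇒ p=56, q=5
…
i=4: a=5 ⇒ p=682, q=61
i=5: a=22 ⇒ p=15127, q=1353
i=6: a=5 ⇒ p=76317, q=6826
…
i=8: a=1 ⇒ p=167761, q=15005
i=9: a=5 ⇒ p=930249, q=83204
(x₁, y₁) = (930249, 83204);  930249² − 125·83204² = 1 ✓
(930249+83204√125)^2 = 1730726404001 + 154800875592√125
(930249+83204√125)^3 = 3220013013190122249 + 288006719437081612√125
(930249+83204√125)^4 = 5990827771012465337616001 + 535835925499096664087184√125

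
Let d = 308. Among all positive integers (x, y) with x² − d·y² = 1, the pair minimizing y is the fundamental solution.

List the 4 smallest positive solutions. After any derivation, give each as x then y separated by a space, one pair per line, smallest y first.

351 20
246401 14040
172973151 9856060
121426905601 6918940080

d=308: √d = [17; 1,1,4,1,1,34] (ℓ=6, even), read p_5/q_5
step 0: (17, 1)  from 17·(1,0) + (0,1)
step 1: (18, 1)  from 1·(17,1) + (1,0)
step 2: (35, 2)  from 1·(18,1) + (17,1)
step 3: (158, 9)  from 4·(35,2) + (18,1)
step 4: (193, 11)  from 1·(158,9) + (35,2)
step 5: (351, 20)  from 1·(193,11) + (158,9)
(x₁, y₁) = (351, 20);  351² − 308·20² = 1 ✓
k=2:  x_2 = 351·351+308·20·20 = 246401,  y_2 = 351·20+20·351 = 14040
k=3:  x_3 = 351·246401+308·20·14040 = 172973151,  y_3 = 351·14040+20·246401 = 9856060
k=4:  x_4 = 351·172973151+308·20·9856060 = 121426905601,  y_4 = 351·9856060+20·172973151 = 6918940080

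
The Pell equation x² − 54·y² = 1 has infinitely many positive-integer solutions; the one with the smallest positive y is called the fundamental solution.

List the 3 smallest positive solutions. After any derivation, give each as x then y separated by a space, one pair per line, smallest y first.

485 66
470449 64020
456335045 62099334

[7; 2,1,6,1,2,14] for √54; ℓ=6 ⇒ convergent index 5
i=0: a=7 ⇒ p=7, q=1
…
i=4: a=1 ⇒ p=169, q=23
i=5: a=2 ⇒ p=485, q=66
fundamental: x₁=485, y₁=66  (since 235225 − 54·4356 = 1)
(485+66√54)^2 = 470449 + 64020√54
(485+66√54)^3 = 456335045 + 62099334√54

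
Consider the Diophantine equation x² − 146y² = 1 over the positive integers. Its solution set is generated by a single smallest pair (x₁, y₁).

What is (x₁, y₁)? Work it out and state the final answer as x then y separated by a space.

145 12

[12; 12,24] for √146; ℓ=2 ⇒ convergent index 1
step 0: (12, 1)  from 12·(1,0) + (0,1)
step 1: (145, 12)  from 12·(12,1) + (1,0)
→ (145, 12).  Check: 145²=21025, 146·12²=21024, difference 1.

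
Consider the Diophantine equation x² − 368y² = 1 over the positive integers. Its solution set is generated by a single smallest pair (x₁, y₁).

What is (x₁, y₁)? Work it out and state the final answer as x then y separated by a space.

√368 = [19; 5,2,5,38, …], period ℓ=4 (even) → k=3
a_0=19:  p_0=19·1+0=19,  q_0=19·0+1=1
a_1=5:  p_1=5·19+1=96,  q_1=5·1+0=5
a_2=2:  p_2=2·96+19=211,  q_2=2·5+1=11
a_3=5:  p_3=5·211+96=1151,  q_3=5·11+5=60
fundamental: x₁=1151, y₁=60  (since 1324801 − 368·3600 = 1)

1151 60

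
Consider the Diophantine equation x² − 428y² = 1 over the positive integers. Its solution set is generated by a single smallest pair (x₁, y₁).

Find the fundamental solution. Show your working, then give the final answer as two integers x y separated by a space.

1850887 89466

√428 = [20; 1,2,4,1,5,10,5,1,4,2,1,40, …], period ℓ=12 (even) → k=11
step 0: (20, 1)  from 20·(1,0) + (0,1)
step 1: (21, 1)  from 1·(20,1) + (1,0)
step 2: (62, 3)  from 2·(21,1) + (20,1)
…
step 6: (19571, 946)  from 10·(1924,93) + (331,16)
step 7: (99779, 4823)  from 5·(19571,946) + (1924,93)
…
step 10: (1273708, 61567)  from 2·(577179,27899) + (119350,5769)
step 11: (1850887, 89466)  from 1·(1273708,61567) + (577179,27899)
→ (1850887, 89466).  Check: 1850887²=3425782686769, 428·89466²=3425782686768, difference 1.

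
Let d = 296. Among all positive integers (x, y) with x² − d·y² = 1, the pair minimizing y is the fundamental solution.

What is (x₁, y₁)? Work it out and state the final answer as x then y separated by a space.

√296 → a₀=17, period (4,1,7,1,4,34); ℓ=6 even so k=5
k=0  a_k=17  p_k/q_k = 17/1
…
k=2  a_k=1  p_k/q_k = 86/5
…
k=4  a_k=1  p_k/q_k = 757/44
k=5  a_k=4  p_k/q_k = 3699/215
fundamental: x₁=3699, y₁=215  (since 13682601 − 296·46225 = 1)

3699 215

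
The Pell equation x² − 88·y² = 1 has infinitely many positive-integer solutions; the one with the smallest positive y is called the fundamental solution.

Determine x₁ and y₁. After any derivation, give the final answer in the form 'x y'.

√88 = [9; 2,1,1,1,2,18, …], period ℓ=6 (even) → k=5
a_0=9:  p_0=9·1+0=9,  q_0=9·0+1=1
a_1=2:  p_1=2·9+1=19,  q_1=2·1+0=2
…
a_4=1:  p_4=1·47+28=75,  q_4=1·5+3=8
a_5=2:  p_5=2·75+47=197,  q_5=2·8+5=21
(x₁, y₁) = (197, 21);  197² − 88·21² = 1 ✓

197 21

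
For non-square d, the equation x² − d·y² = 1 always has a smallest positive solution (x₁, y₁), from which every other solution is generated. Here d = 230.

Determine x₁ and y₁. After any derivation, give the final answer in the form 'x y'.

d=230: √d = [15; 6,30] (ℓ=2, even), read p_1/q_1
k=0  a_k=15  p_k/q_k = 15/1
k=1  a_k=6  p_k/q_k = 91/6
→ (91, 6).  Check: 91²=8281, 230·6²=8280, difference 1.

91 6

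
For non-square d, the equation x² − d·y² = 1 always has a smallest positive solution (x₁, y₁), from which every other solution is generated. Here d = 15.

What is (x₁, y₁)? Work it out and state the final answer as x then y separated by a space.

√15 = [3; 1,6, …], period ℓ=2 (even) → k=1
a_0=3:  p_0=3·1+0=3,  q_0=3·0+1=1
a_1=1:  p_1=1·3+1=4,  q_1=1·1+0=1
fundamental: x₁=4, y₁=1  (since 16 − 15·1 = 1)

4 1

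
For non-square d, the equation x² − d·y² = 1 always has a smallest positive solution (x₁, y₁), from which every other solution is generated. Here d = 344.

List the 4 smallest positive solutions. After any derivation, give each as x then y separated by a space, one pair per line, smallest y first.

√344 = [18; 1,1,4,1,3,1,4,1,1,36, …], period ℓ=10 (even) → k=9
k=0  a_k=18  p_k/q_k = 18/1
…
k=2  a_k=1  p_k/q_k = 37/2
k=3  a_k=4  p_k/q_k = 167/9
k=4  a_k=1  p_k/q_k = 204/11
…
k=6  a_k=1  p_k/q_k = 983/53
k=7  a_k=4  p_k/q_k = 4711/254
k=8  a_k=1  p_k/q_k = 5694/307
k=9  a_k=1  p_k/q_k = 10405/561
→ (10405, 561).  Check: 10405²=108264025, 344·561²=108264024, difference 1.
n=2: (10405,561)∘(10405,561) = (10405·10405+344·561·561, 10405·561+561·10405) = (216528049,11674410)
n=3: (216528049,11674410)∘(10405,561) = (10405·216528049+344·561·11674410, 10405·11674410+561·216528049) = (4505948689285,242944471539)
n=4: (4505948689285,242944471539)∘(10405,561) = (10405·4505948689285+344·561·242944471539, 10405·242944471539+561·4505948689285) = (93768792007492801,5055674441052180)

10405 561
216528049 11674410
4505948689285 242944471539
93768792007492801 5055674441052180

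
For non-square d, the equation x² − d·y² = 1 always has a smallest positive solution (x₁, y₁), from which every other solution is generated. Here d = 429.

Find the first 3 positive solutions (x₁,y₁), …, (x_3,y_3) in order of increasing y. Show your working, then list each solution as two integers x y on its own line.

1524095 73584
4645731138049 224298012960
14161071197688057215 683702960124468816

[20; 1,2,2,9,1,12,1,9,2,2,1,40] for √429; ℓ=12 ⇒ convergent index 11
i=0: a=20 ⇒ p=20, q=1
i=1: a=1 ⇒ p=21, q=1
i=2: a=2 ⇒ p=62, q=3
i=3: a=2 ⇒ p=145, q=7
i=4: a=9 ⇒ p=1367, q=66
i=5: a=1 ⇒ p=1512, q=73
i=6: a=12 ⇒ p=19511, q=942
i=7: a=1 ⇒ p=21023, q=1015
i=8: a=9 ⇒ p=208718, q=10077
i=9: a=2 ⇒ p=438459, q=21169
i=10: a=2 ⇒ p=1085636, q=52415
i=11: a=1 ⇒ p=1524095, q=73584
fundamental: x₁=1524095, y₁=73584  (since 2322865569025 − 429·5414605056 = 1)
n=2: (1524095,73584)∘(1524095,73584) = (1524095·1524095+429·73584·73584, 1524095·73584+73584·1524095) = (4645731138049,224298012960)
n=3: (4645731138049,224298012960)∘(1524095,73584) = (1524095·4645731138049+429·73584·224298012960, 1524095·224298012960+73584·4645731138049) = (14161071197688057215,683702960124468816)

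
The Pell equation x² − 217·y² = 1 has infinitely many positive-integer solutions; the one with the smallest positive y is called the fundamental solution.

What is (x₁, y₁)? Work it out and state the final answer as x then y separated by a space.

[14; 1,2,1,2,1,…,2,1,28] for √217; ℓ=16 ⇒ convergent index 15
step 0: (14, 1)  from 14·(1,0) + (0,1)
…
step 2: (44, 3)  from 2·(15,1) + (14,1)
step 3: (59, 4)  from 1·(44,3) + (15,1)
…
step 8: (15055, 1022)  from 4·(3668,249) + (383,26)
step 9: (139163, 9447)  from 9·(15055,1022) + (3668,249)
step 10: (154218, 10469)  from 1·(139163,9447) + (15055,1022)
step 11: (293381, 19916)  from 1·(154218,10469) + (139163,9447)
step 12: (740980, 50301)  from 2·(293381,19916) + (154218,10469)
step 13: (1034361, 70217)  from 1·(740980,50301) + (293381,19916)
step 14: (2809702, 190735)  from 2·(1034361,70217) + (740980,50301)
step 15: (3844063, 260952)  from 1·(2809702,190735) + (1034361,70217)
→ (3844063, 260952).  Check: 3844063²=14776820347969, 217·260952²=14776820347968, difference 1.

3844063 260952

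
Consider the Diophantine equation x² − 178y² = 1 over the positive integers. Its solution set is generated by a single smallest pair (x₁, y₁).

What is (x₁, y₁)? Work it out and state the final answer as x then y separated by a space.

1601 120

√178 = [13; 2,1,12,1,2,26, …], period ℓ=6 (even) → k=5
a_0=13:  p_0=13·1+0=13,  q_0=13·0+1=1
a_1=2:  p_1=2·13+1=27,  q_1=2·1+0=2
a_2=1:  p_2=1·27+13=40,  q_2=1·2+1=3
a_3=12:  p_3=12·40+27=507,  q_3=12·3+2=38
a_4=1:  p_4=1·507+40=547,  q_4=1·38+3=41
a_5=2:  p_5=2·547+507=1601,  q_5=2·41+38=120
fundamental: x₁=1601, y₁=120  (since 2563201 − 178·14400 = 1)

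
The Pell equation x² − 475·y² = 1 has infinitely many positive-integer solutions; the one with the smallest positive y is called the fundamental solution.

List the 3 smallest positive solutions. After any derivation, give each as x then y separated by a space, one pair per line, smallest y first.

√475 → a₀=21, period (1,3,1,6,2,6,1,3,1,42); ℓ=10 even so k=9
step 0: (21, 1)  from 21·(1,0) + (0,1)
step 1: (22, 1)  from 1·(21,1) + (1,0)
…
step 3: (109, 5)  from 1·(87,4) + (22,1)
step 4: (741, 34)  from 6·(109,5) + (87,4)
step 5: (1591, 73)  from 2·(741,34) + (109,5)
…
step 7: (11878, 545)  from 1·(10287,472) + (1591,73)
step 8: (45921, 2107)  from 3·(11878,545) + (10287,472)
step 9: (57799, 2652)  from 1·(45921,2107) + (11878,545)
→ (57799, 2652).  Check: 57799²=3340724401, 475·2652²=3340724400, difference 1.
(57799+2652√475)^2 = 6681448801 + 306565896√475
(57799+2652√475)^3 = 772362118440199 + 35438404443156√475

57799 2652
6681448801 306565896
772362118440199 35438404443156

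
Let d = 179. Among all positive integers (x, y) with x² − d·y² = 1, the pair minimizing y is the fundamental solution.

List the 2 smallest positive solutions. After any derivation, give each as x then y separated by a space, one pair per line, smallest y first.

√179 → a₀=13, period (2,1,1,1,3,…,1,2,26); ℓ=14 even so k=13
i=0: a=13 ⇒ p=13, q=1
i=1: a=2 ⇒ p=27, q=2
i=2: a=1 ⇒ p=40, q=3
i=3: a=1 ⇒ p=67, q=5
i=4: a=1 ⇒ p=107, q=8
…
i=6: a=5 ⇒ p=2047, q=153
i=7: a=13 ⇒ p=26999, q=2018
…
i=11: a=1 ⇒ p=1013292, q=75737
i=12: a=1 ⇒ p=1588459, q=118727
i=13: a=2 ⇒ p=4190210, q=313191
(x₁, y₁) = (4190210, 313191);  4190210² − 179·313191² = 1 ✓
k=2:  x_2 = 4190210·4190210+179·313191·313191 = 35115719688199,  y_2 = 4190210·313191+313191·4190210 = 2624672120220

4190210 313191
35115719688199 2624672120220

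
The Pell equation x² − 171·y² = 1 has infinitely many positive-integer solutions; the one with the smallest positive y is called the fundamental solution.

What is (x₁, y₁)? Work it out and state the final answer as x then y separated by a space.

170 13

√171 → a₀=13, period (13,26); ℓ=2 even so k=1
a_0=13:  p_0=13·1+0=13,  q_0=13·0+1=1
a_1=13:  p_1=13·13+1=170,  q_1=13·1+0=13
(x₁, y₁) = (170, 13);  170² − 171·13² = 1 ✓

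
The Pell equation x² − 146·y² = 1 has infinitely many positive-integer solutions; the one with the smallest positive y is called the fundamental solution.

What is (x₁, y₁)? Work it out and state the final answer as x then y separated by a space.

145 12

√146 = [12; 12,24, …], period ℓ=2 (even) → k=1
step 0: (12, 1)  from 12·(1,0) + (0,1)
step 1: (145, 12)  from 12·(12,1) + (1,0)
(x₁, y₁) = (145, 12);  145² − 146·12² = 1 ✓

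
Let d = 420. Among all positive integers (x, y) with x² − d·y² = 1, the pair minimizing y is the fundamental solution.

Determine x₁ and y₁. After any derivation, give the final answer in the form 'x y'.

41 2

√420 = [20; 2,40, …], period ℓ=2 (even) → k=1
i=0: a=20 ⇒ p=20, q=1
i=1: a=2 ⇒ p=41, q=2
fundamental: x₁=41, y₁=2  (since 1681 − 420·4 = 1)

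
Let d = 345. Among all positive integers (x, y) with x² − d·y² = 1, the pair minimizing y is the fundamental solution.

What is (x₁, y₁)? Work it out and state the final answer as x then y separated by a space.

6761 364

√345 → a₀=18, period (1,1,2,1,6,1,2,1,1,36); ℓ=10 even so k=9
a_0=18:  p_0=18·1+0=18,  q_0=18·0+1=1
…
a_2=1:  p_2=1·19+18=37,  q_2=1·1+1=2
a_3=2:  p_3=2·37+19=93,  q_3=2·2+1=5
…
a_8=1:  p_8=1·2879+1003=3882,  q_8=1·155+54=209
a_9=1:  p_9=1·3882+2879=6761,  q_9=1·209+155=364
(x₁, y₁) = (6761, 364);  6761² − 345·364² = 1 ✓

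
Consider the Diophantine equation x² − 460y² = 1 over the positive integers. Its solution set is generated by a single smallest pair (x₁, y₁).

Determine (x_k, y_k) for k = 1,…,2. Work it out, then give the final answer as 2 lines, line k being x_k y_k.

d=460: √d = [21; 2,4,3,1,2,10,2,1,3,4,2,42] (ℓ=12, even), read p_11/q_11
k=0  a_k=21  p_k/q_k = 21/1
k=1  a_k=2  p_k/q_k = 43/2
…
k=3  a_k=3  p_k/q_k = 622/29
…
k=7  a_k=2  p_k/q_k = 48922/2281
…
k=10  a_k=4  p_k/q_k = 1135029/52921
k=11  a_k=2  p_k/q_k = 2535751/118230
(x₁, y₁) = (2535751, 118230);  2535751² − 460·118230² = 1 ✓
n=2: (2535751,118230)∘(2535751,118230) = (2535751·2535751+460·118230·118230, 2535751·118230+118230·2535751) = (12860066268001,599603681460)

2535751 118230
12860066268001 599603681460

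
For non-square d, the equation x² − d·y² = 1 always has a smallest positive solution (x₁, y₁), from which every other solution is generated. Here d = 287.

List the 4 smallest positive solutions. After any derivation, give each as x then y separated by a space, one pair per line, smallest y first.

√287 → a₀=16, period (1,15,1,32); ℓ=4 even so k=3
i=0: a=16 ⇒ p=16, q=1
i=1: a=1 ⇒ p=17, q=1
i=2: a=15 ⇒ p=271, q=16
i=3: a=1 ⇒ p=288, q=17
→ (288, 17).  Check: 288²=82944, 287·17²=82943, difference 1.
(288+17√287)^2 = 165887 + 9792√287
(288+17√287)^3 = 95550624 + 5640175√287
(288+17√287)^4 = 55036993537 + 3248731008√287

288 17
165887 9792
95550624 5640175
55036993537 3248731008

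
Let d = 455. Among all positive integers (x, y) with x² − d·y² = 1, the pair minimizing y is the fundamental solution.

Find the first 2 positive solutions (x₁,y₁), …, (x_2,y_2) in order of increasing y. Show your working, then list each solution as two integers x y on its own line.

√455 = [21; 3,42, …], period ℓ=2 (even) → k=1
a_0=21:  p_0=21·1+0=21,  q_0=21·0+1=1
a_1=3:  p_1=3·21+1=64,  q_1=3·1+0=3
(x₁, y₁) = (64, 3);  64² − 455·3² = 1 ✓
n=2: (64,3)∘(64,3) = (64·64+455·3·3, 64·3+3·64) = (8191,384)

64 3
8191 384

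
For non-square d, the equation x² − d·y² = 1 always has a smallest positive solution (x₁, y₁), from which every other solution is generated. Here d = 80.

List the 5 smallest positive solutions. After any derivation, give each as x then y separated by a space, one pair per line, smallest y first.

9 1
161 18
2889 323
51841 5796
930249 104005

√80 = [8; 1,16, …], period ℓ=2 (even) → k=1
i=0: a=8 ⇒ p=8, q=1
i=1: a=1 ⇒ p=9, q=1
fundamental: x₁=9, y₁=1  (since 81 − 80·1 = 1)
k=2:  x_2 = 9·9+80·1·1 = 161,  y_2 = 9·1+1·9 = 18
k=3:  x_3 = 9·161+80·1·18 = 2889,  y_3 = 9·18+1·161 = 323
k=4:  x_4 = 9·2889+80·1·323 = 51841,  y_4 = 9·323+1·2889 = 5796
k=5:  x_5 = 9·51841+80·1·5796 = 930249,  y_5 = 9·5796+1·51841 = 104005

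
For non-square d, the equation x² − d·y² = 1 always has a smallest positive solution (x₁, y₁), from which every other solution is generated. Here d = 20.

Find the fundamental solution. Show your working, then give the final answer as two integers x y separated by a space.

d=20: √d = [4; 2,8] (ℓ=2, even), read p_1/q_1
a_0=4:  p_0=4·1+0=4,  q_0=4·0+1=1
a_1=2:  p_1=2·4+1=9,  q_1=2·1+0=2
(x₁, y₁) = (9, 2);  9² − 20·2² = 1 ✓

9 2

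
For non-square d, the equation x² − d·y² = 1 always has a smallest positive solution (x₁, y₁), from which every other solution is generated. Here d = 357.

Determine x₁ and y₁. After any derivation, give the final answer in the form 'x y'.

d=357: √d = [18; 1,8,2,8,1,36] (ℓ=6, even), read p_5/q_5
step 0: (18, 1)  from 18·(1,0) + (0,1)
…
step 2: (170, 9)  from 8·(19,1) + (18,1)
step 3: (359, 19)  from 2·(170,9) + (19,1)
step 4: (3042, 161)  from 8·(359,19) + (170,9)
step 5: (3401, 180)  from 1·(3042,161) + (359,19)
fundamental: x₁=3401, y₁=180  (since 11566801 − 357·32400 = 1)

3401 180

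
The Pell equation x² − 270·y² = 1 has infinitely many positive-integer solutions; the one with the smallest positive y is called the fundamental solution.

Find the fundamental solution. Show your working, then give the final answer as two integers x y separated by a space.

√270 → a₀=16, period (2,3,6,3,2,32); ℓ=6 even so k=5
i=0: a=16 ⇒ p=16, q=1
…
i=4: a=3 ⇒ p=2284, q=139
i=5: a=2 ⇒ p=5291, q=322
fundamental: x₁=5291, y₁=322  (since 27994681 − 270·103684 = 1)

5291 322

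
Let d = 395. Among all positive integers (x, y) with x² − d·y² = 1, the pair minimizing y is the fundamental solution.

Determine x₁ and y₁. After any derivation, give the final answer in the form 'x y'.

√395 = [19; 1,6,1,38, …], period ℓ=4 (even) → k=3
i=0: a=19 ⇒ p=19, q=1
…
i=2: a=6 ⇒ p=139, q=7
i=3: a=1 ⇒ p=159, q=8
fundamental: x₁=159, y₁=8  (since 25281 − 395·64 = 1)

159 8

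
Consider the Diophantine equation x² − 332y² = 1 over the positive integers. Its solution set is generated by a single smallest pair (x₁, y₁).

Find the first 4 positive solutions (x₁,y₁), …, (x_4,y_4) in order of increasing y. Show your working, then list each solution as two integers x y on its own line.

13447 738
361643617 19847772
9726043422151 533785979430
261572211433685377 14355640110942648

d=332: √d = [18; 4,1,1,8,1,1,4,36] (ℓ=8, even), read p_7/q_7
i=0: a=18 ⇒ p=18, q=1
i=1: a=4 ⇒ p=73, q=4
i=2: a=1 ⇒ p=91, q=5
i=3: a=1 ⇒ p=164, q=9
i=4: a=8 ⇒ p=1403, q=77
i=5: a=1 ⇒ p=1567, q=86
i=6: a=1 ⇒ p=2970, q=163
i=7: a=4 ⇒ p=13447, q=738
→ (13447, 738).  Check: 13447²=180821809, 332·738²=180821808, difference 1.
n=2: (13447,738)∘(13447,738) = (13447·13447+332·738·738, 13447·738+738·13447) = (361643617,19847772)
n=3: (361643617,19847772)∘(13447,738) = (13447·361643617+332·738·19847772, 13447·19847772+738·361643617) = (9726043422151,533785979430)
n=4: (9726043422151,533785979430)∘(13447,738) = (13447·9726043422151+332·738·533785979430, 13447·533785979430+738·9726043422151) = (261572211433685377,14355640110942648)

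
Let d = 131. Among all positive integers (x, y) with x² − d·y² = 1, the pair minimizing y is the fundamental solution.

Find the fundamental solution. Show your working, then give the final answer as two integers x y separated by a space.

d=131: √d = [11; 2,4,11,4,2,22] (ℓ=6, even), read p_5/q_5
k=0  a_k=11  p_k/q_k = 11/1
k=1  a_k=2  p_k/q_k = 23/2
k=2  a_k=4  p_k/q_k = 103/9
k=3  a_k=11  p_k/q_k = 1156/101
k=4  a_k=4  p_k/q_k = 4727/413
k=5  a_k=2  p_k/q_k = 10610/927
fundamental: x₁=10610, y₁=927  (since 112572100 − 131·859329 = 1)

10610 927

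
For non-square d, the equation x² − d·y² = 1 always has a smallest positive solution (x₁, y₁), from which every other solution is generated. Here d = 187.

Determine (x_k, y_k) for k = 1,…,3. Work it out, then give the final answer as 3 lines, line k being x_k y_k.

1682 123
5658247 413772
19034341226 1391928885

d=187: √d = [13; 1,2,13,2,1,26] (ℓ=6, even), read p_5/q_5
a_0=13:  p_0=13·1+0=13,  q_0=13·0+1=1
a_1=1:  p_1=1·13+1=14,  q_1=1·1+0=1
a_2=2:  p_2=2·14+13=41,  q_2=2·1+1=3
…
a_4=2:  p_4=2·547+41=1135,  q_4=2·40+3=83
a_5=1:  p_5=1·1135+547=1682,  q_5=1·83+40=123
fundamental: x₁=1682, y₁=123  (since 2829124 − 187·15129 = 1)
n=2: (1682,123)∘(1682,123) = (1682·1682+187·123·123, 1682·123+123·1682) = (5658247,413772)
n=3: (5658247,413772)∘(1682,123) = (1682·5658247+187·123·413772, 1682·413772+123·5658247) = (19034341226,1391928885)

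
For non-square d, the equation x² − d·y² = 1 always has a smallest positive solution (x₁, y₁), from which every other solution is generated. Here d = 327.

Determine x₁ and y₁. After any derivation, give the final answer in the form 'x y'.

√327 → a₀=18, period (12,36); ℓ=2 even so k=1
step 0: (18, 1)  from 18·(1,0) + (0,1)
step 1: (217, 12)  from 12·(18,1) + (1,0)
→ (217, 12).  Check: 217²=47089, 327·12²=47088, difference 1.

217 12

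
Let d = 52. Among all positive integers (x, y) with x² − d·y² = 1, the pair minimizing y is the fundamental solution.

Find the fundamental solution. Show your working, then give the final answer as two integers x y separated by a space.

√52 = [7; 4,1,2,1,4,14, …], period ℓ=6 (even) → k=5
a_0=7:  p_0=7·1+0=7,  q_0=7·0+1=1
…
a_2=1:  p_2=1·29+7=36,  q_2=1·4+1=5
a_3=2:  p_3=2·36+29=101,  q_3=2·5+4=14
a_4=1:  p_4=1·101+36=137,  q_4=1·14+5=19
a_5=4:  p_5=4·137+101=649,  q_5=4·19+14=90
(x₁, y₁) = (649, 90);  649² − 52·90² = 1 ✓

649 90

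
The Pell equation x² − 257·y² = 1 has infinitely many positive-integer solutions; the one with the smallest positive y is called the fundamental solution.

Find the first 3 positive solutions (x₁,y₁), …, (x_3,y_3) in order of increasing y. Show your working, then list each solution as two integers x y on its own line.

513 32
526337 32832
540021249 33685600

d=257: √d = [16; 32] (ℓ=1, odd), read p_1/q_1
step 0: (16, 1)  from 16·(1,0) + (0,1)
step 1: (513, 32)  from 32·(16,1) + (1,0)
(x₁, y₁) = (513, 32);  513² − 257·32² = 1 ✓
k=2:  x_2 = 513·513+257·32·32 = 526337,  y_2 = 513·32+32·513 = 32832
k=3:  x_3 = 513·526337+257·32·32832 = 540021249,  y_3 = 513·32832+32·526337 = 33685600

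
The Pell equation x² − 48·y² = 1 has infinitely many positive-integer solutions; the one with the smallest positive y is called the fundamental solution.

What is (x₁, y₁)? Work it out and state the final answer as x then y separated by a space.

7 1

[6; 1,12] for √48; ℓ=2 ⇒ convergent index 1
k=0  a_k=6  p_k/q_k = 6/1
k=1  a_k=1  p_k/q_k = 7/1
→ (7, 1).  Check: 7²=49, 48·1²=48, difference 1.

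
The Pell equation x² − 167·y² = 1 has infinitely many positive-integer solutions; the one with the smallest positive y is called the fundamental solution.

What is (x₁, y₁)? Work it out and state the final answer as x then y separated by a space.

168 13

√167 = [12; 1,11,1,24, …], period ℓ=4 (even) → k=3
i=0: a=12 ⇒ p=12, q=1
i=1: a=1 ⇒ p=13, q=1
i=2: a=11 ⇒ p=155, q=12
i=3: a=1 ⇒ p=168, q=13
fundamental: x₁=168, y₁=13  (since 28224 − 167·169 = 1)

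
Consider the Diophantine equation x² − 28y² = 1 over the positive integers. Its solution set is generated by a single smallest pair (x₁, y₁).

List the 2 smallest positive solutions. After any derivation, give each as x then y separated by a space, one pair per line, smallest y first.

√28 → a₀=5, period (3,2,3,10); ℓ=4 even so k=3
step 0: (5, 1)  from 5·(1,0) + (0,1)
step 1: (16, 3)  from 3·(5,1) + (1,0)
step 2: (37, 7)  from 2·(16,3) + (5,1)
step 3: (127, 24)  from 3·(37,7) + (16,3)
(x₁, y₁) = (127, 24);  127² − 28·24² = 1 ✓
(127+24√28)^2 = 32257 + 6096√28

127 24
32257 6096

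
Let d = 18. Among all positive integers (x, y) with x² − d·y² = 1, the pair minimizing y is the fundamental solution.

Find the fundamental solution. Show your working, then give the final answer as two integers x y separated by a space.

17 4

√18 → a₀=4, period (4,8); ℓ=2 even so k=1
k=0  a_k=4  p_k/q_k = 4/1
k=1  a_k=4  p_k/q_k = 17/4
(x₁, y₁) = (17, 4);  17² − 18·4² = 1 ✓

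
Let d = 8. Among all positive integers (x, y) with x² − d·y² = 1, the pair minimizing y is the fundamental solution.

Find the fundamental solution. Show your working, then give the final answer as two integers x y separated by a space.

√8 = [2; 1,4, …], period ℓ=2 (even) → k=1
i=0: a=2 ⇒ p=2, q=1
i=1: a=1 ⇒ p=3, q=1
fundamental: x₁=3, y₁=1  (since 9 − 8·1 = 1)

3 1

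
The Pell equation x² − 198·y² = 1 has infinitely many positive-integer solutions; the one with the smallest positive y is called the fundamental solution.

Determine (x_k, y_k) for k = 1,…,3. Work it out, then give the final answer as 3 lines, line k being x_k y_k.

197 14
77617 5516
30580901 2173290

√198 → a₀=14, period (14,28); ℓ=2 even so k=1
k=0  a_k=14  p_k/q_k = 14/1
k=1  a_k=14  p_k/q_k = 197/14
fundamental: x₁=197, y₁=14  (since 38809 − 198·196 = 1)
(197+14√198)^2 = 77617 + 5516√198
(197+14√198)^3 = 30580901 + 2173290√198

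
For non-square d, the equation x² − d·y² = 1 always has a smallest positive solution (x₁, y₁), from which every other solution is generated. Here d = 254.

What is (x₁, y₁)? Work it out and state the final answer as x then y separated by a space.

√254 = [15; 1,14,1,30, …], period ℓ=4 (even) → k=3
step 0: (15, 1)  from 15·(1,0) + (0,1)
step 1: (16, 1)  from 1·(15,1) + (1,0)
step 2: (239, 15)  from 14·(16,1) + (15,1)
step 3: (255, 16)  from 1·(239,15) + (16,1)
(x₁, y₁) = (255, 16);  255² − 254·16² = 1 ✓

255 16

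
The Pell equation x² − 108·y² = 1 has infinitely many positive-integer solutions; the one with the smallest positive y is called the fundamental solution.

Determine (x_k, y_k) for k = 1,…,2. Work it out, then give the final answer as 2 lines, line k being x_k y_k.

√108 → a₀=10, period (2,1,1,4,1,1,2,20); ℓ=8 even so k=7
step 0: (10, 1)  from 10·(1,0) + (0,1)
…
step 2: (31, 3)  from 1·(21,2) + (10,1)
step 3: (52, 5)  from 1·(31,3) + (21,2)
…
step 6: (530, 51)  from 1·(291,28) + (239,23)
step 7: (1351, 130)  from 2·(530,51) + (291,28)
→ (1351, 130).  Check: 1351²=1825201, 108·130²=1825200, difference 1.
(1351+130√108)^2 = 3650401 + 351260√108

1351 130
3650401 351260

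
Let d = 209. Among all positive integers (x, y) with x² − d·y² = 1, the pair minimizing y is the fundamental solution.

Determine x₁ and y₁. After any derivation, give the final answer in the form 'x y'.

[14; 2,5,3,2,3,5,2,28] for √209; ℓ=8 ⇒ convergent index 7
a_0=14:  p_0=14·1+0=14,  q_0=14·0+1=1
a_1=2:  p_1=2·14+1=29,  q_1=2·1+0=2
a_2=5:  p_2=5·29+14=159,  q_2=5·2+1=11
…
a_5=3:  p_5=3·1171+506=4019,  q_5=3·81+35=278
a_6=5:  p_6=5·4019+1171=21266,  q_6=5·278+81=1471
a_7=2:  p_7=2·21266+4019=46551,  q_7=2·1471+278=3220
→ (46551, 3220).  Check: 46551²=2166995601, 209·3220²=2166995600, difference 1.

46551 3220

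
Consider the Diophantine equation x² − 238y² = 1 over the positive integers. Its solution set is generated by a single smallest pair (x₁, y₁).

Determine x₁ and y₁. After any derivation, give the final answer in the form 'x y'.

11663 756

√238 = [15; 2,2,1,14,1,2,2,30, …], period ℓ=8 (even) → k=7
k=0  a_k=15  p_k/q_k = 15/1
k=1  a_k=2  p_k/q_k = 31/2
k=2  a_k=2  p_k/q_k = 77/5
…
k=4  a_k=14  p_k/q_k = 1589/103
k=5  a_k=1  p_k/q_k = 1697/110
k=6  a_k=2  p_k/q_k = 4983/323
k=7  a_k=2  p_k/q_k = 11663/756
(x₁, y₁) = (11663, 756);  11663² − 238·756² = 1 ✓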